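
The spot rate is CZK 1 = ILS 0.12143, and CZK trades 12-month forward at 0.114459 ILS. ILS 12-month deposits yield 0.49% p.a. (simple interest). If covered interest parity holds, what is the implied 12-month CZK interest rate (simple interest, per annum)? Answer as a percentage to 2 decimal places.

T = 1 year.
F/S = 0.114459/0.12143 = 0.9425924 = (growth of ILS) / (growth of CZK).
The ILS side grows by 1 + 0.0049×1 = 1.004900.
That pins the CZK growth at 1.0661024.
(1.0661024 − 1)/T = 0.066102, i.e. 6.61%.

6.61%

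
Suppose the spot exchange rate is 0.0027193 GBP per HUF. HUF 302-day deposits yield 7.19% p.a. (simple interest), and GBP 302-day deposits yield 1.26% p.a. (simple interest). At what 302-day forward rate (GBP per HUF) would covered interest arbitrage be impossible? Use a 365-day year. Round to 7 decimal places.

T = 302/365 years.
GBP growth factor: 1 + 0.0126×302/365 = 1.0104252.
Growth of 1 HUF over T: 1 + 0.0719×302/365 = 1.0594899.
CIP: F = S · (grow GBP)/(grow HUF) = 0.0027193 × 1.0104252/1.0594899 = 0.002593370 GBP per HUF.

0.0025934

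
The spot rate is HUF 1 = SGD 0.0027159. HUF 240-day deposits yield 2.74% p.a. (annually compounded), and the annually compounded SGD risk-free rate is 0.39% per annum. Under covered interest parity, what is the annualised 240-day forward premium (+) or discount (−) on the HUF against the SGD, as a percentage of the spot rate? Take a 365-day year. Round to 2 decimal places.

T = 240/365 years.
CIP forward (SGD per HUF) = 0.0027159 × 1.0025627/1.0179329 = 0.0026748915.
Annualised premium = (F − S)/S × (1/T) = (0.0026748915 − 0.0027159)/0.0027159 ÷ (240/365) = -2.30%.

-2.30%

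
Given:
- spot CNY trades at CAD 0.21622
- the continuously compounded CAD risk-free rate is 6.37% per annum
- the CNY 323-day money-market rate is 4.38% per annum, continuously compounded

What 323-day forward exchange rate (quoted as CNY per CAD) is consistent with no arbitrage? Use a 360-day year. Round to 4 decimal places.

4.5431

T = 323/360 years.
Growth of 1 CAD over T: e^(0.0637×323/360) = 1.0588179.
CNY growth factor: e^(0.0438×323/360) = 1.0400807.
Forward (CAD per CNY) = 0.21622 × 1.0588179 / 1.0400807 = 0.2201152.
Quoted the other way: 1/0.2201152 = 4.5431 CNY per CAD.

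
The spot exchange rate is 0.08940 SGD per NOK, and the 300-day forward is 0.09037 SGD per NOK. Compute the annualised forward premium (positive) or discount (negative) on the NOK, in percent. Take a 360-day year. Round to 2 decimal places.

T = 300/360 years.
(F − S)/S = (0.09037 − 0.0894)/0.0894 = 0.0108501.
Per annum: 0.0108501 / (300/360) = 0.013020 = 1.30%.

+1.30%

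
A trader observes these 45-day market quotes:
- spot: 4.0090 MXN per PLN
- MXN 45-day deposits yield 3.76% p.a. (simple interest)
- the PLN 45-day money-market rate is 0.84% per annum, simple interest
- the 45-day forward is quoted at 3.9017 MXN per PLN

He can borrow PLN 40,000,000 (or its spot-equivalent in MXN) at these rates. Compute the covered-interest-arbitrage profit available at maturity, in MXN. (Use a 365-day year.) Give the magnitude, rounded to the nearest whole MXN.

MXN 4,873,741

T = 45/365 years.
Keep in PLN, deliver into the forward: 40,000,000·1.00103561644·3.9017 = MXN 156,229,626.59.
Swap to MXN now, deposit: 40,000,000·4.0090·1.00463561644 = MXN 161,103,367.45.
The quoted forward undervalues PLN, so borrow PLN, convert to MXN at spot, deposit the MXN at 3.76%, and buy PLN forward at 3.9017 to cover the loan.
The gap between the two covered legs is MXN 4,873,741.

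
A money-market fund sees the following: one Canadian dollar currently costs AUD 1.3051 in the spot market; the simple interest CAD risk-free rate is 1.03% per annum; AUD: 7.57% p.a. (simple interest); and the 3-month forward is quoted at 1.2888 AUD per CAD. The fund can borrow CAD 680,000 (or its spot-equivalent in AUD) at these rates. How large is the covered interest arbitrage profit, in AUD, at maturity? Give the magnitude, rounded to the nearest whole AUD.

AUD 25,623

T = 3/12 years.
Route A — deposit CAD, sell forward: 680,000 × 1.002575 × 1.2888 = AUD 878,640.69.
Route B — convert at spot, deposit AUD: 680,000 × 1.3051 × 1.018925 = AUD 904,263.33.
The quoted forward undervalues CAD, so borrow CAD, convert to AUD at spot, deposit the AUD at 7.57%, and buy CAD forward at 1.2888 to cover the loan.
The gap between the two covered legs is AUD 25,623.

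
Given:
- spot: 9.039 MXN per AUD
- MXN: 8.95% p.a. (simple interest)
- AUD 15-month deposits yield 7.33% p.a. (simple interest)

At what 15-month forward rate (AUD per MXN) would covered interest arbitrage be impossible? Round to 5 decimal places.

T = 15/12 years.
MXN growth factor: 1 + 0.0895×15/12 = 1.111875.
AUD accumulates by 1 + 0.0733×15/12 = 1.091625.
Forward (MXN per AUD) = 9.039 × 1.111875 / 1.091625 = 9.206676.
Invert for AUD per MXN: 1 / 9.206676 = 0.10862.

0.10862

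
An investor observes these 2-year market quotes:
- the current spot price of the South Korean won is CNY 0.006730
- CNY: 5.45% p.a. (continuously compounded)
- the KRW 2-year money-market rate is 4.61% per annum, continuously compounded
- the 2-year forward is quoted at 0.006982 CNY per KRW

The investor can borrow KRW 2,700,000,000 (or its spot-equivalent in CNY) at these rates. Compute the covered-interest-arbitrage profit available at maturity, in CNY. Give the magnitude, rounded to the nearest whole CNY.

CNY 408,531

T = 2 years.
Route A — deposit KRW, sell forward: 2,700,000,000 × 1.096584117 × 0.006982 = CNY 20,672,145.82.
Route B — convert at spot, deposit CNY: 2,700,000,000 × 0.006730 × 1.1151623503 = CNY 20,263,615.07.
The quoted forward overvalues KRW, so borrow CNY, buy KRW at spot, deposit the KRW at 4.61%, and sell the proceeds forward at 0.006982.
Profit = 20,672,145.82 − 20,263,615.07 = CNY 408,531.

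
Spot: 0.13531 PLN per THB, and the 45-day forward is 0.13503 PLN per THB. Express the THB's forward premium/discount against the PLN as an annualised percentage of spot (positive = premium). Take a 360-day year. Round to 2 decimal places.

T = 45/360 years.
Period premium: (0.13503 − 0.13531)/0.13531 = -0.0020693.
Per annum: -0.0020693 / (45/360) = -0.016554 = -1.66%.

-1.66%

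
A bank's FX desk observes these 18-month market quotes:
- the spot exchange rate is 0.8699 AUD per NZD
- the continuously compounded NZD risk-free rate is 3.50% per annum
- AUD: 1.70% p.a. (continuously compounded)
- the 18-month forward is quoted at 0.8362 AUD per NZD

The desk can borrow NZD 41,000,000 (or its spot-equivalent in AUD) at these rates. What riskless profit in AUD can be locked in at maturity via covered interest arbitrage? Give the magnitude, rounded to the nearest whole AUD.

AUD 454,869

T = 18/12 years.
Route A — deposit NZD, sell forward: 41,000,000 × 1.0539025621 × 0.8362 = AUD 36,132,206.22.
Route B — convert at spot, deposit AUD: 41,000,000 × 0.8699 × 1.0258279063 = AUD 36,587,075.52.
The quoted forward undervalues NZD, so borrow NZD, convert to AUD at spot, deposit the AUD at 1.70%, and buy NZD forward at 0.8362 to cover the loan.
The gap between the two covered legs is AUD 454,869.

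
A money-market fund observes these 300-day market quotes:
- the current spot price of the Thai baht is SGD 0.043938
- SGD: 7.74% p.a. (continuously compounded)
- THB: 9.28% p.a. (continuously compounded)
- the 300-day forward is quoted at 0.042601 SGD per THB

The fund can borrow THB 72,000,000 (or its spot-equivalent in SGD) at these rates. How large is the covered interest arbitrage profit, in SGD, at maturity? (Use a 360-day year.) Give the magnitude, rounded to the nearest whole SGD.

T = 300/360 years.
Keep in THB, deliver into the forward: 72,000,000·1.08040215·0.042601 = SGD 3,313,887.26.
Swap to SGD now, deposit: 72,000,000·0.043938·1.066625578 = SGD 3,374,308.41.
The quoted forward undervalues THB, so borrow THB, convert to SGD at spot, deposit the SGD at 7.74%, and buy THB forward at 0.042601 to cover the loan.
Arbitrage profit = |3,313,887.26 − 3,374,308.41| = SGD 60,421.

SGD 60,421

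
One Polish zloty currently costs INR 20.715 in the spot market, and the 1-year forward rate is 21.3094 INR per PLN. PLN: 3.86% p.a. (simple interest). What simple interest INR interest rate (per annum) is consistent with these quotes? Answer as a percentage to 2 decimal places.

6.84%

T = 1 year.
By CIP, F/S equals the INR-to-PLN growth ratio: 21.3094/20.715 = 1.0286942.
The PLN side grows by 1 + 0.0386×1 = 1.038600.
So the INR growth factor = 1.0684018.
(1.0684018 − 1)/T = 0.068402, i.e. 6.84%.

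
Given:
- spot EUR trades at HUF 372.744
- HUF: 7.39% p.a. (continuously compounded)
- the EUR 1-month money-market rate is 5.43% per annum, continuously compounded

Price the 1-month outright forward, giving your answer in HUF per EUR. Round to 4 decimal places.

373.3533

T = 1/12 years.
Growth of 1 HUF over T: e^(0.0739×1/12) = 1.006177335.
EUR growth factor: e^(0.0543×1/12) = 1.004535253.
Forward (HUF per EUR) = 372.744 × 1.006177335 / 1.004535253 = 373.353313.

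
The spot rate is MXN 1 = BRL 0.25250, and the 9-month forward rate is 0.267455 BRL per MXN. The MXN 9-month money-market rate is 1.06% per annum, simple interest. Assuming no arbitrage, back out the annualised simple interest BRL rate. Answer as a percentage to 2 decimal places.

9.02%

T = 9/12 years.
By CIP, F/S equals the BRL-to-MXN growth ratio: 0.267455/0.2525 = 1.0592277.
The MXN side grows by 1 + 0.0106×9/12 = 1.007950.
That pins the BRL growth at 1.0676486.
(1.0676486 − 1)/T = 0.090198, i.e. 9.02%.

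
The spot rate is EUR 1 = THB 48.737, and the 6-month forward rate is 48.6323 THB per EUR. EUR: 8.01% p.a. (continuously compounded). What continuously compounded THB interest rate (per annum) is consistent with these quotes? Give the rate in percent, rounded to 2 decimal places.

7.58%

T = 6/12 years.
CIP gives F = S · g_THB/g_EUR, so g_THB/g_EUR = 48.6323/48.737 = 0.9978517.
The EUR side grows by e^(0.0801×6/12) = 1.0408628.
Hence g_THB = 1.0386267.
Take logs: ln 1.0386267 / (6/12) = 0.075799, so 7.58%.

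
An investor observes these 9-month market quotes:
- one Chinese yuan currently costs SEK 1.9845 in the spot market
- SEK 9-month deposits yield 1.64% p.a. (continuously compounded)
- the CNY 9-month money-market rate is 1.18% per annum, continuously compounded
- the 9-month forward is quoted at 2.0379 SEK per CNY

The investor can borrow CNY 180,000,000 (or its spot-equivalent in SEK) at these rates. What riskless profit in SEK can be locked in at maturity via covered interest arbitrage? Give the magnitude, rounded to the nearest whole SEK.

SEK 8,451,967

T = 9/12 years.
Keep in CNY, deliver into the forward: 180,000,000·1.00888927703·2.0379 = SEK 370,082,782.38.
Swap to SEK now, deposit: 180,000,000·1.9845·1.0123759561 = SEK 361,630,815.28.
The quoted forward overvalues CNY, so borrow SEK, buy CNY at spot, deposit the CNY at 1.18%, and sell the proceeds forward at 2.0379.
Profit = 370,082,782.38 − 361,630,815.28 = SEK 8,451,967.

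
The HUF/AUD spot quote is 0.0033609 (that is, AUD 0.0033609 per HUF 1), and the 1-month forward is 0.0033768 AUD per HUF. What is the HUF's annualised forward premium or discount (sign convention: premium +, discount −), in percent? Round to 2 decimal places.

T = 1/12 years.
HUF trades forward at +0.47309% vs spot over the period.
×(1/T) gives 5.68% p.a.

+5.68%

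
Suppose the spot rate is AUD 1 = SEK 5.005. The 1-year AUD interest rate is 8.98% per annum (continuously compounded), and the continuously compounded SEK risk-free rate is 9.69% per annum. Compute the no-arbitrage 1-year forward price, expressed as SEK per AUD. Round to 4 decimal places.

5.0407

T = 1 year.
SEK accumulates by e^(0.0969×1) = 1.1017502.
AUD growth factor: e^(0.0898×1) = 1.0939555.
CIP: F = S · (grow SEK)/(grow AUD) = 5.005 × 1.1017502/1.0939555 = 5.040662 SEK per AUD.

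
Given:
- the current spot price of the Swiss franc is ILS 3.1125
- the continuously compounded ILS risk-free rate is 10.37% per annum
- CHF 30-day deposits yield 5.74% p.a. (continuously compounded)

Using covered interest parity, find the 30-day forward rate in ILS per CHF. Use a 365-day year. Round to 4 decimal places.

3.1244

T = 30/365 years.
Growth of 1 ILS over T: e^(0.1037×30/365) = 1.0085597.
CHF growth factor: e^(0.0574×30/365) = 1.004729.
Forward (ILS per CHF) = 3.1125 × 1.0085597 / 1.004729 = 3.124367.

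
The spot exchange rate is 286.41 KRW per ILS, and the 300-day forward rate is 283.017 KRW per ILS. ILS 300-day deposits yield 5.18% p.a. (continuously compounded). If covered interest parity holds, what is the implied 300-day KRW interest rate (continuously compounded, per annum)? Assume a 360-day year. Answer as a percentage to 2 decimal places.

3.75%

T = 300/360 years.
By CIP, F/S equals the KRW-to-ILS growth ratio: 283.017/286.41 = 0.9881533.
The ILS side grows by e^(0.0518×300/360) = 1.0441119.
That pins the KRW growth at 1.0317426.
Take logs: ln 1.0317426 / (300/360) = 0.037499, so 3.75%.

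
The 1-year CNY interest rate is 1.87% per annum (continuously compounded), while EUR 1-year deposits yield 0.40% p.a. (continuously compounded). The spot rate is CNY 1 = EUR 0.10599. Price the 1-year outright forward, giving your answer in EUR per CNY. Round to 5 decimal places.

T = 1 year.
Growth of 1 EUR over T: e^(0.0040×1) = 1.004008.
CNY accumulates by e^(0.0187×1) = 1.0188759.
CIP: F = S · (grow EUR)/(grow CNY) = 0.10599 × 1.004008/1.0188759 = 0.1044433 EUR per CNY.

0.10444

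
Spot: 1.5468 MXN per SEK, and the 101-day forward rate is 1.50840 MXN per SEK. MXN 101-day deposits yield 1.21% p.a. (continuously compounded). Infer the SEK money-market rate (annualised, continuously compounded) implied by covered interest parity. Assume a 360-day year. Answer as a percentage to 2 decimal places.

10.17%

T = 101/360 years.
F/S = 1.5084/1.5468 = 0.9751746 = (growth of MXN) / (growth of SEK).
MXN growth factor: e^(0.0121×101/360) = 1.0034005.
So the SEK growth factor = 1.0289445.
r = ln(1.0289445)/(101/360) = 0.101704 → 10.17%.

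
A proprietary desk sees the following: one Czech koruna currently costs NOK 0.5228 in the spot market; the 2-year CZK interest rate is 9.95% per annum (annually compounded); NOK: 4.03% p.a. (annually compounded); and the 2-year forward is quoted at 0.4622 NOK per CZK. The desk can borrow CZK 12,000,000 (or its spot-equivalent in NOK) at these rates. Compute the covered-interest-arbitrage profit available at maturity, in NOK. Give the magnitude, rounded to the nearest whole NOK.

NOK 84,397

T = 2 years.
Invest the CZK and cover forward: 12,000,000 × 1.20890025 × 0.4622 = NOK 6,705,044.35.
Convert at spot and invest in NOK: 12,000,000 × 0.5228 × 1.08222409 = NOK 6,789,441.05.
The quoted forward undervalues CZK, so borrow CZK, convert to NOK at spot, deposit the NOK at 4.03%, and buy CZK forward at 0.4622 to cover the loan.
Profit = 6,789,441.05 − 6,705,044.35 = NOK 84,397.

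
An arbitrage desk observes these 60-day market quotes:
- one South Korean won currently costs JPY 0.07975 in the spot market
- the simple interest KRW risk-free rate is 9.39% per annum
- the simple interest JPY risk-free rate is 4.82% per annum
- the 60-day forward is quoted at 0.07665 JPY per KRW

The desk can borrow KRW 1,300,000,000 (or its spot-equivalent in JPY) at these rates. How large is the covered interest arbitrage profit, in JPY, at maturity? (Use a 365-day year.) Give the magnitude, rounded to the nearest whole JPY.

JPY 3,313,365

T = 60/365 years.
Invest the KRW and cover forward: 1,300,000,000 × 1.01543561644 × 0.07665 = JPY 101,183,082.00.
Convert at spot and invest in JPY: 1,300,000,000 × 0.07975 × 1.00792328767 = JPY 104,496,446.85.
The quoted forward undervalues KRW, so borrow KRW, convert to JPY at spot, deposit the JPY at 4.82%, and buy KRW forward at 0.07665 to cover the loan.
Arbitrage profit = |101,183,082.00 − 104,496,446.85| = JPY 3,313,365.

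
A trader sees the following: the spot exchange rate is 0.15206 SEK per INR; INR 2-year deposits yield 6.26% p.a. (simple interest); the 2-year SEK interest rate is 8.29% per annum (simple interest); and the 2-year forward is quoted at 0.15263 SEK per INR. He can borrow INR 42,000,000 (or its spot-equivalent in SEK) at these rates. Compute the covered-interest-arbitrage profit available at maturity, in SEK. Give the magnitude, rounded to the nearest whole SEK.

SEK 232,355

T = 2 years.
Keep in INR, deliver into the forward: 42,000,000·1.125200·0.15263 = SEK 7,213,049.59.
Swap to SEK now, deposit: 42,000,000·0.15206·1.165800 = SEK 7,445,405.02.
The quoted forward undervalues INR, so borrow INR, convert to SEK at spot, deposit the SEK at 8.29%, and buy INR forward at 0.15263 to cover the loan.
Profit = 7,445,405.02 − 7,213,049.59 = SEK 232,355.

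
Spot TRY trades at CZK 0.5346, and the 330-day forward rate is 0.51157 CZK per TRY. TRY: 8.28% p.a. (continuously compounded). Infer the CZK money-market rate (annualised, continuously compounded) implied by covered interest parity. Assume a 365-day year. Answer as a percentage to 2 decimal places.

T = 330/365 years.
F/S = 0.51157/0.5346 = 0.9569211 = (growth of CZK) / (growth of TRY).
TRY growth factor: e^(0.0828×330/365) = 1.0777336.
Hence g_CZK = 1.031306.
Take logs: ln 1.031306 / (330/365) = 0.034095, so 3.41%.

3.41%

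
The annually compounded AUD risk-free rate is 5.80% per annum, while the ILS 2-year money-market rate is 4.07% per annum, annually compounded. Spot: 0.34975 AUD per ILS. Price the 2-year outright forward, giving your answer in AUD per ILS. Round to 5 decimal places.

T = 2 years.
AUD accumulates by (1 + 0.0580)^2 = 1.119364.
ILS growth factor: (1 + 0.0407)^2 = 1.0830565.
Forward (AUD per ILS) = 0.34975 × 1.119364 / 1.0830565 = 0.3614747.

0.36147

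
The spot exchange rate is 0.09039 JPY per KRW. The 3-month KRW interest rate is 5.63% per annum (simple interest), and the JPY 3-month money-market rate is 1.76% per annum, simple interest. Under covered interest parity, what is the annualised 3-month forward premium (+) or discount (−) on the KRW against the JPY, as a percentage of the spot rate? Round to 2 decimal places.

T = 3/12 years.
F = S · g_JPY/g_KRW = 0.09039 × 1.004400/1.014075 = 0.08952761.
Annualised premium = (F − S)/S × (1/T) = (0.08952761 − 0.09039)/0.09039 ÷ (3/12) = -3.82%.

-3.82%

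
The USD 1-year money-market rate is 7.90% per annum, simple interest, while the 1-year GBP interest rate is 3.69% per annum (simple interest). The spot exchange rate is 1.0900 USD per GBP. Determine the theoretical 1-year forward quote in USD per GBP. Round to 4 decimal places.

T = 1 year.
USD accumulates by 1 + 0.0790×1 = 1.079000.
GBP growth factor: 1 + 0.0369×1 = 1.036900.
Forward (USD per GBP) = 1.09 × 1.079000 / 1.036900 = 1.134256.

1.1343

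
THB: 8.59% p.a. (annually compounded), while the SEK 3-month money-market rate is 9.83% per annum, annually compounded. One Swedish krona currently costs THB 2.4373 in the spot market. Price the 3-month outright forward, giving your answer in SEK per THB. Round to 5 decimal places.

T = 3/12 years.
THB growth factor: (1 + 0.0859)^(3/12) = 1.020816.
SEK growth factor: (1 + 0.0983)^(3/12) = 1.0237178.
So F = 2.4373 × 1.020816 / 1.0237178 = 2.430391 (THB/SEK).
Quoted the other way: 1/2.430391 = 0.41146 SEK per THB.

0.41146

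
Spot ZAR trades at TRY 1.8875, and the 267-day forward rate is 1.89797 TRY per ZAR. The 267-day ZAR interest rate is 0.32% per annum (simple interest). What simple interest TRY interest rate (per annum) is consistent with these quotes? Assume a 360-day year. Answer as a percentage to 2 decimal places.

1.07%

T = 267/360 years.
By CIP, F/S equals the TRY-to-ZAR growth ratio: 1.89797/1.8875 = 1.0055470.
The ZAR side grows by 1 + 0.0032×267/360 = 1.0023733.
Hence g_TRY = 1.0079335.
r = (1.0079335 − 1)/(267/360) = 0.010697 → 1.07%.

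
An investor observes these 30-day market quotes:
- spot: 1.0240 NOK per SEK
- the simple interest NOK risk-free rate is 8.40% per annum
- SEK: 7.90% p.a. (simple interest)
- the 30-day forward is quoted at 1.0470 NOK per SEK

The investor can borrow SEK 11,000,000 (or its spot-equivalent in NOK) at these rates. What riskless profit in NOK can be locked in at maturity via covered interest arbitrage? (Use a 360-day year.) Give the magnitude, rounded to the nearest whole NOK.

NOK 249,972

T = 30/360 years.
Keep in SEK, deliver into the forward: 11,000,000·1.0065833333·1.0470 = NOK 11,592,820.25.
Swap to NOK now, deposit: 11,000,000·1.0240·1.007000 = NOK 11,342,848.00.
The quoted forward overvalues SEK, so borrow NOK, buy SEK at spot, deposit the SEK at 7.90%, and sell the proceeds forward at 1.0470.
Arbitrage profit = |11,592,820.25 − 11,342,848.00| = NOK 249,972.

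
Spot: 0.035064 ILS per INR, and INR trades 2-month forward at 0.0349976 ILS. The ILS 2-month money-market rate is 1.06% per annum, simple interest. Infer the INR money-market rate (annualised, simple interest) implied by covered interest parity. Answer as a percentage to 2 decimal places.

T = 2/12 years.
CIP gives F = S · g_ILS/g_INR, so g_ILS/g_INR = 0.0349976/0.035064 = 0.9981063.
ILS growth factor: 1 + 0.0106×2/12 = 1.0017667.
That pins the INR growth at 1.0036673.
r = (1.0036673 − 1)/(2/12) = 0.022004 → 2.20%.

2.20%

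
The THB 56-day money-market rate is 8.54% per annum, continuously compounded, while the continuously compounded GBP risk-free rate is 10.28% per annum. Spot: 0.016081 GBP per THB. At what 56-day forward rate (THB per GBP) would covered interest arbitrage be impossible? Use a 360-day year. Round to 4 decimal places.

T = 56/360 years.
GBP growth factor: e^(0.1028×56/360) = 1.01611965.
THB accumulates by e^(0.0854×56/360) = 1.01337307.
So F = 0.016081 × 1.01611965 / 1.01337307 = 0.016124585 (GBP/THB).
Invert for THB per GBP: 1 / 0.016124585 = 62.0171.

62.0171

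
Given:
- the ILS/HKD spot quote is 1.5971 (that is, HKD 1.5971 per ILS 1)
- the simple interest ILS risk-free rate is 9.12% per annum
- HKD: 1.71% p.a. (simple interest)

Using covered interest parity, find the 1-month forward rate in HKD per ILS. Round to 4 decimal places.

T = 1/12 years.
HKD growth factor: 1 + 0.0171×1/12 = 1.001425.
Growth of 1 ILS over T: 1 + 0.0912×1/12 = 1.007600.
CIP: F = S · (grow HKD)/(grow ILS) = 1.5971 × 1.001425/1.007600 = 1.587312 HKD per ILS.

1.5873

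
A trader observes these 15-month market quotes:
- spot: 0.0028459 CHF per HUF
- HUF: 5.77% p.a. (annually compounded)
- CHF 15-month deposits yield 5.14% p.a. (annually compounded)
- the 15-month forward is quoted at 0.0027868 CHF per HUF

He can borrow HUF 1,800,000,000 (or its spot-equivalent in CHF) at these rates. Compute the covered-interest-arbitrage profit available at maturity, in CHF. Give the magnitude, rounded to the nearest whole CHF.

CHF 73,227

T = 15/12 years.
Invest the HUF and cover forward: 1,800,000,000 × 1.072637881 × 0.0027868 = CHF 5,380,609.04.
Convert at spot and invest in CHF: 1,800,000,000 × 0.0028459 × 1.064657618 = CHF 5,453,836.41.
The quoted forward undervalues HUF, so borrow HUF, convert to CHF at spot, deposit the CHF at 5.14%, and buy HUF forward at 0.0027868 to cover the loan.
Arbitrage profit = |5,380,609.04 − 5,453,836.41| = CHF 73,227.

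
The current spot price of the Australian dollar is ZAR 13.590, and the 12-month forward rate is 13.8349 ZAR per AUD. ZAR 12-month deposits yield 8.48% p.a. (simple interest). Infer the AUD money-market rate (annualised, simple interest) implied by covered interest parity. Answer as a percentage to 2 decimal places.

6.56%

T = 1 year.
F/S = 13.8349/13.59 = 1.0180206 = (growth of ZAR) / (growth of AUD).
The ZAR side grows by 1 + 0.0848×1 = 1.084800.
Hence g_AUD = 1.0655973.
r = (1.0655973 − 1)/1 = 0.065597 → 6.56%.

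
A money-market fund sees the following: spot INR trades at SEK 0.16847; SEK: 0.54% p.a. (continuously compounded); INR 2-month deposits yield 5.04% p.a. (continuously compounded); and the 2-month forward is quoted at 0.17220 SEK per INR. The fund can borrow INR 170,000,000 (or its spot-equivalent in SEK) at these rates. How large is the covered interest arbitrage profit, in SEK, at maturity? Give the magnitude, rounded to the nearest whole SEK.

SEK 855,250

T = 2/12 years.
Route A — deposit INR, sell forward: 170,000,000 × 1.008435379 × 0.17220 = SEK 29,520,937.28.
Route B — convert at spot, deposit SEK: 170,000,000 × 0.16847 × 1.0009004051 = SEK 28,665,687.51.
The quoted forward overvalues INR, so borrow SEK, buy INR at spot, deposit the INR at 5.04%, and sell the proceeds forward at 0.17220.
Profit = 29,520,937.28 − 28,665,687.51 = SEK 855,250.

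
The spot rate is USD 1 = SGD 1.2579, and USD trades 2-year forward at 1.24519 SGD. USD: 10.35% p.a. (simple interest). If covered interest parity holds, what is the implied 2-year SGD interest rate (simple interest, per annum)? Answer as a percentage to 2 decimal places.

T = 2 years.
F/S = 1.24519/1.2579 = 0.9898959 = (growth of SGD) / (growth of USD).
USD growth factor: 1 + 0.1035×2 = 1.207000.
So the SGD growth factor = 1.1948044.
(1.1948044 − 1)/T = 0.097402, i.e. 9.74%.

9.74%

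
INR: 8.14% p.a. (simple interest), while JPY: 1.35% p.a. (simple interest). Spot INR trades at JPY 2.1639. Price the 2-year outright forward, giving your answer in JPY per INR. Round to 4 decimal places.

1.9112

T = 2 years.
JPY accumulates by 1 + 0.0135×2 = 1.027000.
Growth of 1 INR over T: 1 + 0.0814×2 = 1.162800.
So F = 2.1639 × 1.027000 / 1.162800 = 1.911184 (JPY/INR).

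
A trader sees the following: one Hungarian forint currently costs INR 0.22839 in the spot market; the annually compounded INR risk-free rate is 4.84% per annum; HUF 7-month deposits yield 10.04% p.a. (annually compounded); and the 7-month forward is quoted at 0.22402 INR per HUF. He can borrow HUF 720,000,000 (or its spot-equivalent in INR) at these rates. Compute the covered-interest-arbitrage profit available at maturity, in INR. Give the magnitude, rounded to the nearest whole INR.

INR 1,514,385

T = 7/12 years.
Route A — deposit HUF, sell forward: 720,000,000 × 1.05739642887 × 0.22402 = INR 170,552,122.56.
Route B — convert at spot, deposit INR: 720,000,000 × 0.22839 × 1.02795496969 = INR 169,037,737.58.
The quoted forward overvalues HUF, so borrow INR, buy HUF at spot, deposit the HUF at 10.04%, and sell the proceeds forward at 0.22402.
Profit = 170,552,122.56 − 169,037,737.58 = INR 1,514,385.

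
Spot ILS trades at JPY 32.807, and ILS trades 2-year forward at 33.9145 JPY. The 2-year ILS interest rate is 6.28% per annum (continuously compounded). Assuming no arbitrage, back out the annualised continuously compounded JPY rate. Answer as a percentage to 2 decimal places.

T = 2 years.
F/S = 33.9145/32.807 = 1.0337580 = (growth of JPY) / (growth of ILS).
ILS growth factor: e^(0.0628×2) = 1.1338285.
So the JPY growth factor = 1.1721043.
r = ln(1.1721043)/2 = 0.079400 → 7.94%.

7.94%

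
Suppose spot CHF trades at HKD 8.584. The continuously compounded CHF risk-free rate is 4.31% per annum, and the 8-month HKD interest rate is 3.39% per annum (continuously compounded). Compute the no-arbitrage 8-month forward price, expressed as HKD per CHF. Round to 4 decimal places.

T = 8/12 years.
Growth of 1 HKD over T: e^(0.0339×8/12) = 1.0228573.
Growth of 1 CHF over T: e^(0.0431×8/12) = 1.0291501.
Forward (HKD per CHF) = 8.584 × 1.0228573 / 1.0291501 = 8.531513.

8.5315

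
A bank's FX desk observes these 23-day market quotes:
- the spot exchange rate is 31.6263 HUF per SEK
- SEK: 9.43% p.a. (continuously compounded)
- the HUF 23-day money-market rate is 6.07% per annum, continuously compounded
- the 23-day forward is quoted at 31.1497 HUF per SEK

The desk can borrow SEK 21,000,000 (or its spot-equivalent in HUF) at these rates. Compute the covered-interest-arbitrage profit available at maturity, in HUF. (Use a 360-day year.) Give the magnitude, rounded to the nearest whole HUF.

HUF 8,636,290

T = 23/360 years.
Route A — deposit SEK, sell forward: 21,000,000 × 1.00604290736 × 31.1497 = HUF 658,096,629.78.
Route B — convert at spot, deposit HUF: 21,000,000 × 31.6263 × 1.00388558494 = HUF 666,732,920.17.
The quoted forward undervalues SEK, so borrow SEK, convert to HUF at spot, deposit the HUF at 6.07%, and buy SEK forward at 31.1497 to cover the loan.
Profit = 666,732,920.17 − 658,096,629.78 = HUF 8,636,290.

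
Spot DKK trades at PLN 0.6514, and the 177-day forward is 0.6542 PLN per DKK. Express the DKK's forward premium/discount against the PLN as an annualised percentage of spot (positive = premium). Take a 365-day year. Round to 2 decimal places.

+0.89%

T = 177/365 years.
DKK trades forward at +0.42984% vs spot over the period.
×(1/T) gives 0.89% p.a.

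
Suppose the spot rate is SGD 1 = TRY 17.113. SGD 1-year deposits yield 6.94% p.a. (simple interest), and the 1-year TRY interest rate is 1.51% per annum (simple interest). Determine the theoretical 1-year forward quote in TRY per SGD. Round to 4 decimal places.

16.2441

T = 1 year.
TRY growth factor: 1 + 0.0151×1 = 1.015100.
SGD growth factor: 1 + 0.0694×1 = 1.069400.
CIP: F = S · (grow TRY)/(grow SGD) = 17.113 × 1.015100/1.069400 = 16.244068 TRY per SGD.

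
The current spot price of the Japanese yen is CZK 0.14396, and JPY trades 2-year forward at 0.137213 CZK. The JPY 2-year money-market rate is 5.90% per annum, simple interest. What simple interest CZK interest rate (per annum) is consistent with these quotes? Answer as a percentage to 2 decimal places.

3.28%

T = 2 years.
CIP gives F = S · g_CZK/g_JPY, so g_CZK/g_JPY = 0.137213/0.14396 = 0.9531328.
The JPY side grows by 1 + 0.0590×2 = 1.118000.
So the CZK growth factor = 1.0656025.
r = (1.0656025 − 1)/2 = 0.032801 → 3.28%.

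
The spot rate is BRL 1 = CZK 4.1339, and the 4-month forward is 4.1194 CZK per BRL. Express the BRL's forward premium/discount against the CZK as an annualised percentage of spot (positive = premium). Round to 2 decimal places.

T = 4/12 years.
BRL trades forward at -0.35076% vs spot over the period.
Annualise by dividing by T: -0.0035076 / (4/12) = -0.010523 → -1.05%.

-1.05%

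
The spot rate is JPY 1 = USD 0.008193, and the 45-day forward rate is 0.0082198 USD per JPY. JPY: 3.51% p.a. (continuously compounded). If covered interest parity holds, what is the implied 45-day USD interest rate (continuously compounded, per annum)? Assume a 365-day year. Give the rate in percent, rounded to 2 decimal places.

6.16%

T = 45/365 years.
CIP gives F = S · g_USD/g_JPY, so g_USD/g_JPY = 0.0082198/0.008193 = 1.0032711.
JPY growth factor: e^(0.0351×45/365) = 1.0043368.
Hence g_USD = 1.0076221.
Take logs: ln 1.0076221 / (45/365) = 0.061589, so 6.16%.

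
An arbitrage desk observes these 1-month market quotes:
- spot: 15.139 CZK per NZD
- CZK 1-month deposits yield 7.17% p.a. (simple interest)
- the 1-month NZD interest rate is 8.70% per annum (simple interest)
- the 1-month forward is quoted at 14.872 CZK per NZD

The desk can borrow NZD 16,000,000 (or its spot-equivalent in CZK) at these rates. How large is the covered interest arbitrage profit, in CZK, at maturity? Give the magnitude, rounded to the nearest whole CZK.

T = 1/12 years.
Keep in NZD, deliver into the forward: 16,000,000·1.007250·14.872 = CZK 239,677,152.00.
Swap to CZK now, deposit: 16,000,000·15.139·1.005975 = CZK 243,671,288.40.
The quoted forward undervalues NZD, so borrow NZD, convert to CZK at spot, deposit the CZK at 7.17%, and buy NZD forward at 14.872 to cover the loan.
Arbitrage profit = |239,677,152.00 − 243,671,288.40| = CZK 3,994,136.

CZK 3,994,136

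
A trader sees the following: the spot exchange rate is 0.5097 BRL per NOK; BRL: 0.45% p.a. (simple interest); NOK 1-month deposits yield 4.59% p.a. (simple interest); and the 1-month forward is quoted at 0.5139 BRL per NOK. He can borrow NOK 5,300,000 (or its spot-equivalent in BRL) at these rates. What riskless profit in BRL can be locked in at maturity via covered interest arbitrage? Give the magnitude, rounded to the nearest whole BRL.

T = 1/12 years.
Invest the NOK and cover forward: 5,300,000 × 1.003825 × 0.5139 = BRL 2,734,088.04.
Convert at spot and invest in BRL: 5,300,000 × 0.5097 × 1.000375 = BRL 2,702,423.03.
The quoted forward overvalues NOK, so borrow BRL, buy NOK at spot, deposit the NOK at 4.59%, and sell the proceeds forward at 0.5139.
Profit = 2,734,088.04 − 2,702,423.03 = BRL 31,665.

BRL 31,665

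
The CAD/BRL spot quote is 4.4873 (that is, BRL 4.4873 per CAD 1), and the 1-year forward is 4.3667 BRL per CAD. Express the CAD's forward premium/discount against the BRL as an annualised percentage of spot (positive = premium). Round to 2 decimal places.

-2.69%

T = 1 year.
CAD trades forward at -2.68758% vs spot over the period.
×(1/T) gives -2.69% p.a.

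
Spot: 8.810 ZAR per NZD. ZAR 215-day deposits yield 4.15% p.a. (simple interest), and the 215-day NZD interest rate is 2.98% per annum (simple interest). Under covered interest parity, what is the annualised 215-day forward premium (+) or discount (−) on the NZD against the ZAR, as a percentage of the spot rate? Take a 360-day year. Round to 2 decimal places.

+1.15%

T = 215/360 years.
F = S · g_ZAR/g_NZD = 8.81 × 1.0247847/1.0177972 = 8.870483.
Annualised premium = (F − S)/S × (1/T) = (8.870483 − 8.81)/8.81 ÷ (215/360) = 1.15%.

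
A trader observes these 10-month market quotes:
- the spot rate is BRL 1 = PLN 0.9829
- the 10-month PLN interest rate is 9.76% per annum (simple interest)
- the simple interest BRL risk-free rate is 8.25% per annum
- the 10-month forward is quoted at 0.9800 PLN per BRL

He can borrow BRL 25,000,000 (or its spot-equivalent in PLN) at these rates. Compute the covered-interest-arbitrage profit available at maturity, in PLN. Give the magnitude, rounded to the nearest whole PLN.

PLN 386,688

T = 10/12 years.
Keep in BRL, deliver into the forward: 25,000,000·1.068750·0.9800 = PLN 26,184,375.00.
Swap to PLN now, deposit: 25,000,000·0.9829·1.0813333333 = PLN 26,571,063.33.
The quoted forward undervalues BRL, so borrow BRL, convert to PLN at spot, deposit the PLN at 9.76%, and buy BRL forward at 0.9800 to cover the loan.
Arbitrage profit = |26,184,375.00 − 26,571,063.33| = PLN 386,688.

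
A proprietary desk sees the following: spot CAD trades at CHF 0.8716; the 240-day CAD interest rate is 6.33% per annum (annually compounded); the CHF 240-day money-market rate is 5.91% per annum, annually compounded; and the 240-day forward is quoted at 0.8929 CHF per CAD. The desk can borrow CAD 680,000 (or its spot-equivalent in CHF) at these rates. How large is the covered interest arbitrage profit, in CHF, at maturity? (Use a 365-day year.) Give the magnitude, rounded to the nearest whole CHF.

T = 240/365 years.
Keep in CAD, deliver into the forward: 680,000·1.0411831·0.8929 = CHF 632,177.23.
Swap to CHF now, deposit: 680,000·0.8716·1.03847707 = CHF 615,492.90.
The quoted forward overvalues CAD, so borrow CHF, buy CAD at spot, deposit the CAD at 6.33%, and sell the proceeds forward at 0.8929.
The gap between the two covered legs is CHF 16,684.

CHF 16,684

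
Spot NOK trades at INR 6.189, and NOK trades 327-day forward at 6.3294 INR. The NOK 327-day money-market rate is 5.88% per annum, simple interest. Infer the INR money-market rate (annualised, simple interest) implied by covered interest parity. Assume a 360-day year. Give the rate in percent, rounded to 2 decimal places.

T = 327/360 years.
By CIP, F/S equals the INR-to-NOK growth ratio: 6.3294/6.189 = 1.0226854.
NOK growth factor: 1 + 0.0588×327/360 = 1.053410.
That pins the INR growth at 1.077307.
(1.077307 − 1)/T = 0.085109, i.e. 8.51%.

8.51%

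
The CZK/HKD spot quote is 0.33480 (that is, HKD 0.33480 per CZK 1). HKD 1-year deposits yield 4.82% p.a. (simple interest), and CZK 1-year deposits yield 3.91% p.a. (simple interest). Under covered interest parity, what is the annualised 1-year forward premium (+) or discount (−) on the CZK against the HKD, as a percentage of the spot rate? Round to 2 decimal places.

+0.88%

T = 1 year.
F = S · g_HKD/g_CZK = 0.3348 × 1.048200/1.039100 = 0.33773204.
Annualised premium = (F − S)/S × (1/T) = (0.33773204 − 0.3348)/0.3348 ÷ 1 = 0.88%.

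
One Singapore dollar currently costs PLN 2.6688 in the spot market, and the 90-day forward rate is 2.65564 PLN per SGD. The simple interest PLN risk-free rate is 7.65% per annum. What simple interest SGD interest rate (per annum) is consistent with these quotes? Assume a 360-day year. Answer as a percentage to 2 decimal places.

9.67%

T = 90/360 years.
CIP gives F = S · g_PLN/g_SGD, so g_PLN/g_SGD = 2.65564/2.6688 = 0.9950689.
The PLN side grows by 1 + 0.0765×90/360 = 1.019125.
So the SGD growth factor = 1.0241753.
r = (1.0241753 − 1)/(90/360) = 0.096701 → 9.67%.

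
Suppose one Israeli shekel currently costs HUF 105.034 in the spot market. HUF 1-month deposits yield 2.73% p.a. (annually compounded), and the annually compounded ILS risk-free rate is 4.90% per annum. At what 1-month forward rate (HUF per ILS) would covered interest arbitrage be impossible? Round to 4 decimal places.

104.8512

T = 1/12 years.
HUF accumulates by (1 + 0.0273)^(1/12) = 1.002247021.
ILS growth factor: (1 + 0.0490)^(1/12) = 1.003994401.
Forward (HUF per ILS) = 105.034 × 1.002247021 / 1.003994401 = 104.851196.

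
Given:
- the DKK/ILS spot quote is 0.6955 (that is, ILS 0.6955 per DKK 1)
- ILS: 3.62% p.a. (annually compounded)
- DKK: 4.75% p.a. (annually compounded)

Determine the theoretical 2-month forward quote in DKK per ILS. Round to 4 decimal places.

T = 2/12 years.
Growth of 1 ILS over T: (1 + 0.0362)^(2/12) = 1.0059443.
Growth of 1 DKK over T: (1 + 0.0475)^(2/12) = 1.0077644.
Forward (ILS per DKK) = 0.6955 × 1.0059443 / 1.0077644 = 0.6942439.
Invert for DKK per ILS: 1 / 0.6942439 = 1.4404.

1.4404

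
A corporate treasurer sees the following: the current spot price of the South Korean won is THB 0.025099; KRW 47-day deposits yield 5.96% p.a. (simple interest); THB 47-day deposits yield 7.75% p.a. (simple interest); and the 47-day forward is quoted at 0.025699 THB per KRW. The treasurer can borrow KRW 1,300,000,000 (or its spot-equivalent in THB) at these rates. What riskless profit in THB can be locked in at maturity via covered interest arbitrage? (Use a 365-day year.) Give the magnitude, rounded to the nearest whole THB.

T = 47/365 years.
Keep in KRW, deliver into the forward: 1,300,000,000·1.0076745205·0.025699 = THB 33,665,095.75.
Swap to THB now, deposit: 1,300,000,000·0.025099·1.0099794521 = THB 32,954,316.55.
The quoted forward overvalues KRW, so borrow THB, buy KRW at spot, deposit the KRW at 5.96%, and sell the proceeds forward at 0.025699.
The gap between the two covered legs is THB 710,779.

THB 710,779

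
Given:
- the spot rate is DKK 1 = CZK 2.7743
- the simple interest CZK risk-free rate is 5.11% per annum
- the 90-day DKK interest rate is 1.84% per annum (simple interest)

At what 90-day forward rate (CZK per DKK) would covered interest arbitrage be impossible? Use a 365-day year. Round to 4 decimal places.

2.7966

T = 90/365 years.
CZK growth factor: 1 + 0.0511×90/365 = 1.012600.
Growth of 1 DKK over T: 1 + 0.0184×90/365 = 1.004537.
Forward (CZK per DKK) = 2.7743 × 1.012600 / 1.004537 = 2.796568.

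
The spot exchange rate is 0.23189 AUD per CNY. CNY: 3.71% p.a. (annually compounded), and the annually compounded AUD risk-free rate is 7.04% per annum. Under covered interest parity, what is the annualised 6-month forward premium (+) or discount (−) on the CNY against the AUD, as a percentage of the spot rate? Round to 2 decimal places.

T = 6/12 years.
F = S · g_AUD/g_CNY = 0.23189 × 1.0346014/1.0183811 = 0.23558344.
Annualised premium = (F − S)/S × (1/T) = (0.23558344 − 0.23189)/0.23189 ÷ (6/12) = 3.19%.

+3.19%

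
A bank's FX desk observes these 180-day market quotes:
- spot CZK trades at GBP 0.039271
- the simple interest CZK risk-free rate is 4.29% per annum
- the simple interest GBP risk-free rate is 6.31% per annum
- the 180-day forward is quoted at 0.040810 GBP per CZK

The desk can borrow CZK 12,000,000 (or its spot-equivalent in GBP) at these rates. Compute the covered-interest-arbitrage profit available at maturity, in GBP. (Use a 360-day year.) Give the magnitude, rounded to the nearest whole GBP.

T = 180/360 years.
Invest the CZK and cover forward: 12,000,000 × 1.021450 × 0.040810 = GBP 500,224.49.
Convert at spot and invest in GBP: 12,000,000 × 0.039271 × 1.031550 = GBP 486,120.00.
The quoted forward overvalues CZK, so borrow GBP, buy CZK at spot, deposit the CZK at 4.29%, and sell the proceeds forward at 0.040810.
The gap between the two covered legs is GBP 14,104.

GBP 14,104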